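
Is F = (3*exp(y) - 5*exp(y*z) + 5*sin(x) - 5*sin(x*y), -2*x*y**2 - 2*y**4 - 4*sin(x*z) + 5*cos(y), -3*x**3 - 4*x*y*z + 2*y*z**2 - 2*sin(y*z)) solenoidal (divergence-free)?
No, ∇·F = -8*x*y - 8*y**3 + 4*y*z - 5*y*cos(x*y) - 2*y*cos(y*z) - 5*sin(y) + 5*cos(x)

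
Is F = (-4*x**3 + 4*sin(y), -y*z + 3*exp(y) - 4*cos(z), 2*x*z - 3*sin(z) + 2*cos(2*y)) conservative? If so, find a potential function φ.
No, ∇×F = (y - 4*sin(2*y) - 4*sin(z), -2*z, -4*cos(y)) ≠ 0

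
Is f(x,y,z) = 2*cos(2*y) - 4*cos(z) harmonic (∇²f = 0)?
No, ∇²f = -8*cos(2*y) + 4*cos(z)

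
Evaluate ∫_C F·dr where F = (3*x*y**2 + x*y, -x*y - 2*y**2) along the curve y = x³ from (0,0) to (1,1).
-437/840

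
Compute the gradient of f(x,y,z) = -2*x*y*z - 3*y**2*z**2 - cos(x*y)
(y*(-2*z + sin(x*y)), -2*x*z + x*sin(x*y) - 6*y*z**2, 2*y*(-x - 3*y*z))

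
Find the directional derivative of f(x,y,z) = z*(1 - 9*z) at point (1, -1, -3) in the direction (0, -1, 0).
0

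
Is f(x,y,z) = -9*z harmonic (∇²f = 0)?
Yes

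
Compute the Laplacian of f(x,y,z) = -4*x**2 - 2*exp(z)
-2*exp(z) - 8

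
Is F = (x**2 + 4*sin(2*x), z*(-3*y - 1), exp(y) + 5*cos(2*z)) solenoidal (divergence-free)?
No, ∇·F = 2*x - 3*z - 10*sin(2*z) + 8*cos(2*x)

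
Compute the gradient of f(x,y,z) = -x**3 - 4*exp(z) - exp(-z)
(-3*x**2, 0, -4*exp(z) + exp(-z))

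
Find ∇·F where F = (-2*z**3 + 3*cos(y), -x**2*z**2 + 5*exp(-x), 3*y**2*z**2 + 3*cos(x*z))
-3*x*sin(x*z) + 6*y**2*z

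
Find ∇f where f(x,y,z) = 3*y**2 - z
(0, 6*y, -1)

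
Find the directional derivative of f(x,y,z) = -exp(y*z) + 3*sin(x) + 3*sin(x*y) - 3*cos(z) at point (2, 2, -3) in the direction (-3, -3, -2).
sqrt(22)*(-5 + 6*exp(6)*sin(3) - 9*exp(6)*cos(2) - 36*exp(6)*cos(4))*exp(-6)/22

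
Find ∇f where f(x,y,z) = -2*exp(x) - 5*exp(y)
(-2*exp(x), -5*exp(y), 0)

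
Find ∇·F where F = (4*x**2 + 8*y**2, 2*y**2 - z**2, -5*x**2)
8*x + 4*y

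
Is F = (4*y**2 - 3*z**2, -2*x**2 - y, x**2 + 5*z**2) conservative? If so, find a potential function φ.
No, ∇×F = (0, -2*x - 6*z, -4*x - 8*y) ≠ 0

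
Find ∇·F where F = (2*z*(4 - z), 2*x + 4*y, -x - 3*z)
1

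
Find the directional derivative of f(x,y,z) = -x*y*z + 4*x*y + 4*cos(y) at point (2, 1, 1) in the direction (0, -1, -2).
2*sqrt(5)*(-1 + 2*sin(1))/5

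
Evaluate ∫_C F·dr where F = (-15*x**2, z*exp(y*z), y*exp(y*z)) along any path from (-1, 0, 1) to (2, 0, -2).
-45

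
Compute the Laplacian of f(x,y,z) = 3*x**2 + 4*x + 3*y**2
12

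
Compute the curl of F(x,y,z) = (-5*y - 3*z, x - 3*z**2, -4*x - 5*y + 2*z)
(6*z - 5, 1, 6)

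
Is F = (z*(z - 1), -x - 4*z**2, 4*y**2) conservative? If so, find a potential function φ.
No, ∇×F = (8*y + 8*z, 2*z - 1, -1) ≠ 0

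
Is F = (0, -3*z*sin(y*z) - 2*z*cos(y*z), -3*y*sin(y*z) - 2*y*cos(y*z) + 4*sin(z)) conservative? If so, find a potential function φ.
Yes, F is conservative. φ = -2*sin(y*z) - 4*cos(z) + 3*cos(y*z)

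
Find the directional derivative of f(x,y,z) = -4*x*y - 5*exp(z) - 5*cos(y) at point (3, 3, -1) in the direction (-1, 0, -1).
sqrt(2)*(5 + 12*E)*exp(-1)/2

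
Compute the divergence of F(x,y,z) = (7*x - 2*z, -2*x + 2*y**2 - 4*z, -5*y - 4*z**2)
4*y - 8*z + 7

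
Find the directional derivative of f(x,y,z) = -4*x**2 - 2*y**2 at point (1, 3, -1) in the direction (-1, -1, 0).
10*sqrt(2)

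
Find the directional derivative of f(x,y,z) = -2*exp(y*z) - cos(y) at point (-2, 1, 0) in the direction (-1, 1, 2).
sqrt(6)*(-4 + sin(1))/6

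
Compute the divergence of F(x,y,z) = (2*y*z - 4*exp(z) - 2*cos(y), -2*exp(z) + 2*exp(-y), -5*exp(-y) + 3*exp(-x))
-2*exp(-y)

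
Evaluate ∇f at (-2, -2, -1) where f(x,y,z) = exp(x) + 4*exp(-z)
(exp(-2), 0, -4*E)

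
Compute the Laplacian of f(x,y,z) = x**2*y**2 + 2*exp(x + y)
2*x**2 + 2*y**2 + 4*exp(x + y)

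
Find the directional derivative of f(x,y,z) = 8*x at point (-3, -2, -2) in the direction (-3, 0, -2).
-24*sqrt(13)/13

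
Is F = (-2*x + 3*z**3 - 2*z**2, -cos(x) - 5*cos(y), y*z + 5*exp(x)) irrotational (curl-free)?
No, ∇×F = (z, 9*z**2 - 4*z - 5*exp(x), sin(x))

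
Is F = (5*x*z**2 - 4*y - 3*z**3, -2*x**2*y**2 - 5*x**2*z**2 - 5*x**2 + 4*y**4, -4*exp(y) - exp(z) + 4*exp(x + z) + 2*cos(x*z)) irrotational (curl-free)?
No, ∇×F = (10*x**2*z - 4*exp(y), 10*x*z - 9*z**2 + 2*z*sin(x*z) - 4*exp(x + z), -4*x*y**2 - 10*x*z**2 - 10*x + 4)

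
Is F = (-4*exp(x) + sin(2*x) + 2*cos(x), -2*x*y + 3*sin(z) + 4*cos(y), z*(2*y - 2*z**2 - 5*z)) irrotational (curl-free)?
No, ∇×F = (2*z - 3*cos(z), 0, -2*y)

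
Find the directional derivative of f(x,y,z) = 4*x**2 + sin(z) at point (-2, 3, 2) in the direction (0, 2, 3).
3*sqrt(13)*cos(2)/13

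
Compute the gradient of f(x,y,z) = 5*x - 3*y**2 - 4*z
(5, -6*y, -4)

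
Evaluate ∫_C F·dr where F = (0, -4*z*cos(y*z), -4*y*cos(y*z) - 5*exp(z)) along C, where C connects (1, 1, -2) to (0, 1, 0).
-5 - 4*sin(2) + 5*exp(-2)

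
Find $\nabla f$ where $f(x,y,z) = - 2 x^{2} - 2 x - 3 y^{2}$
(-4*x - 2, -6*y, 0)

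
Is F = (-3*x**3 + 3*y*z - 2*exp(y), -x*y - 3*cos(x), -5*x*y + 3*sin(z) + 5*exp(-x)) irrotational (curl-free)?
No, ∇×F = (-5*x, 8*y + 5*exp(-x), -y - 3*z + 2*exp(y) + 3*sin(x))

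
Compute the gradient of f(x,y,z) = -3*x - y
(-3, -1, 0)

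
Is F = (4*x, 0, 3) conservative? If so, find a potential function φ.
Yes, F is conservative. φ = 2*x**2 + 3*z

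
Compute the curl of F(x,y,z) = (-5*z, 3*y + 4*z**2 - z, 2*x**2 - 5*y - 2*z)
(-8*z - 4, -4*x - 5, 0)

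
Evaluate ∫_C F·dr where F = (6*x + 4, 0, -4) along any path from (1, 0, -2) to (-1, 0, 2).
-24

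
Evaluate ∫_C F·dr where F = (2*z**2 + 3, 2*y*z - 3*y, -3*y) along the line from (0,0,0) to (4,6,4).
182/3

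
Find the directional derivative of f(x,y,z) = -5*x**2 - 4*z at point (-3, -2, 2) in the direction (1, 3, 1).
26*sqrt(11)/11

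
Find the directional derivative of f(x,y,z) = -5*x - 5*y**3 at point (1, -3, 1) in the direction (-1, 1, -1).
-130*sqrt(3)/3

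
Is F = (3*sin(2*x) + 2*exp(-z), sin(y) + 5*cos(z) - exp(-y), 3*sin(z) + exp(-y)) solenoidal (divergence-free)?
No, ∇·F = 6*cos(2*x) + cos(y) + 3*cos(z) + exp(-y)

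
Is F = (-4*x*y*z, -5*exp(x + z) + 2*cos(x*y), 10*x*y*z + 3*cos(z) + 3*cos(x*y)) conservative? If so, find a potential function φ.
No, ∇×F = (10*x*z - 3*x*sin(x*y) + 5*exp(x + z), y*(-4*x - 10*z + 3*sin(x*y)), 4*x*z - 2*y*sin(x*y) - 5*exp(x + z)) ≠ 0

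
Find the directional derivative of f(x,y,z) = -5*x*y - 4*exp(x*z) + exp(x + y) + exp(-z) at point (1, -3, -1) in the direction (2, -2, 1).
(-exp(2) + 4 + 40*E)*exp(-1)/3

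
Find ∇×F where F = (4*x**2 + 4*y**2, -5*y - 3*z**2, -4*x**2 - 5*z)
(6*z, 8*x, -8*y)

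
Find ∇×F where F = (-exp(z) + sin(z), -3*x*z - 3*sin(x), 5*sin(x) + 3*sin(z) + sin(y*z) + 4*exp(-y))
(3*x + z*cos(y*z) - 4*exp(-y), -exp(z) - 5*cos(x) + cos(z), -3*z - 3*cos(x))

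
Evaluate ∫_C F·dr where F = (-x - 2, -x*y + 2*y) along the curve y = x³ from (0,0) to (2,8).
22/7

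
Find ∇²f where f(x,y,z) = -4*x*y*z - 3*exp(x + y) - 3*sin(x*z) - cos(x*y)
3*x**2*sin(x*z) + x**2*cos(x*y) + y**2*cos(x*y) + 3*z**2*sin(x*z) - 6*exp(x + y)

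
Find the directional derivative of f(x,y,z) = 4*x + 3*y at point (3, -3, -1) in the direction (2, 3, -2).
sqrt(17)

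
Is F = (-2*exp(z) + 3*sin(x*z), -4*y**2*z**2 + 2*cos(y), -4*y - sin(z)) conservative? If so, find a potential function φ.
No, ∇×F = (8*y**2*z - 4, 3*x*cos(x*z) - 2*exp(z), 0) ≠ 0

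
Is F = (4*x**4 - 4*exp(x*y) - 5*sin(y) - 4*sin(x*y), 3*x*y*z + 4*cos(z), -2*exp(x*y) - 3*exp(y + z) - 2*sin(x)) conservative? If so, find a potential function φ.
No, ∇×F = (-3*x*y - 2*x*exp(x*y) - 3*exp(y + z) + 4*sin(z), 2*y*exp(x*y) + 2*cos(x), 4*x*exp(x*y) + 4*x*cos(x*y) + 3*y*z + 5*cos(y)) ≠ 0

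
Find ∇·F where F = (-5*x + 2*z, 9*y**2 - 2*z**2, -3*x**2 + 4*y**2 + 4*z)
18*y - 1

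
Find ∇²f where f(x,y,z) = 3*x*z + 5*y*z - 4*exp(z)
-4*exp(z)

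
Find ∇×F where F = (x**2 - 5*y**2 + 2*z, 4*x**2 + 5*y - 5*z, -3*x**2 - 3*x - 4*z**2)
(5, 6*x + 5, 8*x + 10*y)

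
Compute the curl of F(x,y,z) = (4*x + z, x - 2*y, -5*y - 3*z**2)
(-5, 1, 1)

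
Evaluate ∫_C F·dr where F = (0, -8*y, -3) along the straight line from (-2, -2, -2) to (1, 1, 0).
6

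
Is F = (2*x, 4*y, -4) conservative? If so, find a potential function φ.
Yes, F is conservative. φ = x**2 + 2*y**2 - 4*z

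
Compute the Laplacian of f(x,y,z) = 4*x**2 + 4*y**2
16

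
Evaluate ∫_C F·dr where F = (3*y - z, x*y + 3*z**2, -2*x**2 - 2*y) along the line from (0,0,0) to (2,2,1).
5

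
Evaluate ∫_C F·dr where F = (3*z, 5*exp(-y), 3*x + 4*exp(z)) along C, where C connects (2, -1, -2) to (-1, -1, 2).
6 + 8*sinh(2)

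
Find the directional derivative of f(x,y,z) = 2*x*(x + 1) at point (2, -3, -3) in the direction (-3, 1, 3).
-30*sqrt(19)/19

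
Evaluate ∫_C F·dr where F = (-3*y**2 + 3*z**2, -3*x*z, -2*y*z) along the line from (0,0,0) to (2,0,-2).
8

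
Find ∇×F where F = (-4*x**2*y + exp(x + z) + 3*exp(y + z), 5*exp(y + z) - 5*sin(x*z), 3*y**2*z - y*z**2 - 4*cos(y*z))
(5*x*cos(x*z) + 6*y*z - z**2 + 4*z*sin(y*z) - 5*exp(y + z), exp(x + z) + 3*exp(y + z), 4*x**2 - 5*z*cos(x*z) - 3*exp(y + z))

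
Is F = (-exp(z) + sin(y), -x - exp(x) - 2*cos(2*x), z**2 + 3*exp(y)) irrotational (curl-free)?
No, ∇×F = (3*exp(y), -exp(z), -exp(x) + 4*sin(2*x) - cos(y) - 1)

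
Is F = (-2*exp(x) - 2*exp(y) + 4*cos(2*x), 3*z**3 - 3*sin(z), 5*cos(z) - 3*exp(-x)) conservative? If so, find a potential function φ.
No, ∇×F = (-9*z**2 + 3*cos(z), -3*exp(-x), 2*exp(y)) ≠ 0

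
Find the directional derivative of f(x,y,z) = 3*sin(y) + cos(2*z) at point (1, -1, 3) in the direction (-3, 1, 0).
3*sqrt(10)*cos(1)/10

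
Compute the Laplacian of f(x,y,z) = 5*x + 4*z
0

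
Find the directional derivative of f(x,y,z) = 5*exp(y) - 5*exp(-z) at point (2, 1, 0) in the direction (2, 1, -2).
-10/3 + 5*E/3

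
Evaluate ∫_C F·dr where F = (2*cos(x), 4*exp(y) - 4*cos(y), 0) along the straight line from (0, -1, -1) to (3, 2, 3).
-4*sin(2) - 4*sin(1) - 4*exp(-1) + 2*sin(3) + 4*exp(2)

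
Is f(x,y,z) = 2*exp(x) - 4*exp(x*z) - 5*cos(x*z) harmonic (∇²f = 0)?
No, ∇²f = x**2*(-4*exp(x*z) + 5*cos(x*z)) - 4*z**2*exp(x*z) + 5*z**2*cos(x*z) + 2*exp(x)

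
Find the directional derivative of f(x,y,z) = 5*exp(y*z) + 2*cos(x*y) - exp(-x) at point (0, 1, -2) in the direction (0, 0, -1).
-5*exp(-2)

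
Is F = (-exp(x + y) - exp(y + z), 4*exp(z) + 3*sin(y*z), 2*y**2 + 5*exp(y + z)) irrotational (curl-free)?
No, ∇×F = (-3*y*cos(y*z) + 4*y - 4*exp(z) + 5*exp(y + z), -exp(y + z), exp(x + y) + exp(y + z))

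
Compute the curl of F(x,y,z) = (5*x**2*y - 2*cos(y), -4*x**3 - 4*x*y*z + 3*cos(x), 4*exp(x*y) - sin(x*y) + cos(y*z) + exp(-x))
(4*x*y + 4*x*exp(x*y) - x*cos(x*y) - z*sin(y*z), -4*y*exp(x*y) + y*cos(x*y) + exp(-x), -17*x**2 - 4*y*z - 3*sin(x) - 2*sin(y))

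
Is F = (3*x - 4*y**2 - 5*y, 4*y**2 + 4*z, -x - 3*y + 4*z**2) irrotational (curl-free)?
No, ∇×F = (-7, 1, 8*y + 5)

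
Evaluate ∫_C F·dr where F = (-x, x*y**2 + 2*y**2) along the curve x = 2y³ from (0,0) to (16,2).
-304/3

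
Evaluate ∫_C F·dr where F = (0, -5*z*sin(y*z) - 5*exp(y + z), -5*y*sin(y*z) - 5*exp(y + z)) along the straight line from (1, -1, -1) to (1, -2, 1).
-5*cos(1) + 5*cos(2) - 5*exp(-1) + 5*exp(-2)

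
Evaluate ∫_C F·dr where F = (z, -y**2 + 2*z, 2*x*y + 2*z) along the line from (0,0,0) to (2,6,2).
-38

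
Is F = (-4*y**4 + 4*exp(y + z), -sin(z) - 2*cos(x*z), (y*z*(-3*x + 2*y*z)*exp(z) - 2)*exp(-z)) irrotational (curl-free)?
No, ∇×F = (-3*x*z - 2*x*sin(x*z) + 4*y*z**2 + cos(z), 3*y*z + 4*exp(y + z), 16*y**3 + 2*z*sin(x*z) - 4*exp(y + z))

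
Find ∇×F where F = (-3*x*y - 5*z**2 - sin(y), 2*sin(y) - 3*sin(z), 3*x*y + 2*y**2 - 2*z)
(3*x + 4*y + 3*cos(z), -3*y - 10*z, 3*x + cos(y))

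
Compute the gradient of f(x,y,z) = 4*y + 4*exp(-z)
(0, 4, -4*exp(-z))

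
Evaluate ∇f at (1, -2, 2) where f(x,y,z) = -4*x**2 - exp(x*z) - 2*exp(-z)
(-2*exp(2) - 8, 0, (2 - exp(4))*exp(-2))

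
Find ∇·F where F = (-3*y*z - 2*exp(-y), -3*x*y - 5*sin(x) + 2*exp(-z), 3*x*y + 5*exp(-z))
-3*x - 5*exp(-z)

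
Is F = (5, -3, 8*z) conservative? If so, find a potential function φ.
Yes, F is conservative. φ = 5*x - 3*y + 4*z**2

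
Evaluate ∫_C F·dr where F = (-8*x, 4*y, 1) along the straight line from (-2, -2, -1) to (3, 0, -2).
-29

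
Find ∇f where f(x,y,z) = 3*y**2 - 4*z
(0, 6*y, -4)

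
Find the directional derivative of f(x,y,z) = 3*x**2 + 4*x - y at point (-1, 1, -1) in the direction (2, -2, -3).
-2*sqrt(17)/17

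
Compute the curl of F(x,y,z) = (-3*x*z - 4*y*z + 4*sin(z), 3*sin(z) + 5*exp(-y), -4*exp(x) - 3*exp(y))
(-3*exp(y) - 3*cos(z), -3*x - 4*y + 4*exp(x) + 4*cos(z), 4*z)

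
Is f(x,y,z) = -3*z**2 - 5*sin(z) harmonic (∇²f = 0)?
No, ∇²f = 5*sin(z) - 6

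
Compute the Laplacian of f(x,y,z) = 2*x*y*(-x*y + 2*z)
-4*x**2 - 4*y**2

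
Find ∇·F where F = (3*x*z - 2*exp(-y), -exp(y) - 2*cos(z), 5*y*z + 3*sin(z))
5*y + 3*z - exp(y) + 3*cos(z)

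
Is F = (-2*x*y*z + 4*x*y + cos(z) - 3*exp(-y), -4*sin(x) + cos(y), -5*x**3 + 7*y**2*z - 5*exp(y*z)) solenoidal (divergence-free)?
No, ∇·F = 7*y**2 - 2*y*z - 5*y*exp(y*z) + 4*y - sin(y)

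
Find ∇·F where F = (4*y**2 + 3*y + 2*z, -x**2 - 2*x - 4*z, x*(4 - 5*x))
0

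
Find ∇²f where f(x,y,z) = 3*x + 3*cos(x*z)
-3*(x**2 + z**2)*cos(x*z)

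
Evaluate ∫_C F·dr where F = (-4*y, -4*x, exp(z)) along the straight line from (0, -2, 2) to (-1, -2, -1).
-8 - exp(2) + exp(-1)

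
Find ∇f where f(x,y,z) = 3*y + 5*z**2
(0, 3, 10*z)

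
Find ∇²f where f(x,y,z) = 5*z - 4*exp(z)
-4*exp(z)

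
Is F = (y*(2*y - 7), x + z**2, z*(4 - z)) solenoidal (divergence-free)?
No, ∇·F = 4 - 2*z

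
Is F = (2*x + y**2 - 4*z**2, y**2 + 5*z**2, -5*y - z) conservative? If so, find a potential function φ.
No, ∇×F = (-10*z - 5, -8*z, -2*y) ≠ 0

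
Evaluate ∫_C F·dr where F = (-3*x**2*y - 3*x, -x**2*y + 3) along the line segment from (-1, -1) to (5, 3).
-354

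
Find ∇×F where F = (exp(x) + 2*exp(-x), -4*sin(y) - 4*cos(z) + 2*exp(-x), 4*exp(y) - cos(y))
(4*exp(y) + sin(y) - 4*sin(z), 0, -2*exp(-x))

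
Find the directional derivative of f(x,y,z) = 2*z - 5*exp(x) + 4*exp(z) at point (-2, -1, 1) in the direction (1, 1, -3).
sqrt(11)*(-12*exp(3) - 6*exp(2) - 5)*exp(-2)/11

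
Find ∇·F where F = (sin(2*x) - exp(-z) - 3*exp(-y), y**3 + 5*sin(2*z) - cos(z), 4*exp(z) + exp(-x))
3*y**2 + 4*exp(z) + 2*cos(2*x)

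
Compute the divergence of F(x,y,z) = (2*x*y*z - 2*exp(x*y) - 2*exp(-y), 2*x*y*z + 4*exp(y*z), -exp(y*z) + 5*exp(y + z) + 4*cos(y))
2*x*z + 2*y*z - 2*y*exp(x*y) - y*exp(y*z) + 4*z*exp(y*z) + 5*exp(y + z)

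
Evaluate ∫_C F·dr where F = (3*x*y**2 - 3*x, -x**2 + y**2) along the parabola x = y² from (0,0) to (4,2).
544/15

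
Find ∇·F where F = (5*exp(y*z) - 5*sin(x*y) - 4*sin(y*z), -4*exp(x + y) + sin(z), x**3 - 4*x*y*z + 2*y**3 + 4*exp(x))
-4*x*y - 5*y*cos(x*y) - 4*exp(x + y)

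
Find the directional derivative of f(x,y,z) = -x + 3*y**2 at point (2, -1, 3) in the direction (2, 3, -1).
-10*sqrt(14)/7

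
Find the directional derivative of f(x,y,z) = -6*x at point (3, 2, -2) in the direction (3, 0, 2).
-18*sqrt(13)/13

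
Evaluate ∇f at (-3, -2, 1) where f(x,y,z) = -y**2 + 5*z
(0, 4, 5)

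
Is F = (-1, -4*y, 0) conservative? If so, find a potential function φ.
Yes, F is conservative. φ = -x - 2*y**2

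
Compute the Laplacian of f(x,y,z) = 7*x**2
14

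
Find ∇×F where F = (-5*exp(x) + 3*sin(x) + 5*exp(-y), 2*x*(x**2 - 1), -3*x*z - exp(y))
(-exp(y), 3*z, 6*x**2 - 2 + 5*exp(-y))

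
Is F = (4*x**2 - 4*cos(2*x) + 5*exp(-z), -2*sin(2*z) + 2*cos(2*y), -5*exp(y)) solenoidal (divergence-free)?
No, ∇·F = 8*x + 8*sin(2*x) - 4*sin(2*y)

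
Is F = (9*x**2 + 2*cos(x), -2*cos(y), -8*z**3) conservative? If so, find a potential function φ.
Yes, F is conservative. φ = 3*x**3 - 2*z**4 + 2*sin(x) - 2*sin(y)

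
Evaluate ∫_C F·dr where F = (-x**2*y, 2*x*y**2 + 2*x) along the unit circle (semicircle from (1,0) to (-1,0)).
11*pi/8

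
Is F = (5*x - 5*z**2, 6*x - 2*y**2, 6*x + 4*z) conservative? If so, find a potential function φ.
No, ∇×F = (0, -10*z - 6, 6) ≠ 0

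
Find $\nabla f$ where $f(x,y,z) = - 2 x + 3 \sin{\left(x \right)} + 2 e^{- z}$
(3*cos(x) - 2, 0, -2*exp(-z))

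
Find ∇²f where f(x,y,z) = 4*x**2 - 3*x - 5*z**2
-2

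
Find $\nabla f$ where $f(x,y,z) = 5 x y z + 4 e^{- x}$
(5*y*z - 4*exp(-x), 5*x*z, 5*x*y)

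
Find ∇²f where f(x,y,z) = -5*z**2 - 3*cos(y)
3*cos(y) - 10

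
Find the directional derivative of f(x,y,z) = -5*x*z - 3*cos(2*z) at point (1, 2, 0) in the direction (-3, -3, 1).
-5*sqrt(19)/19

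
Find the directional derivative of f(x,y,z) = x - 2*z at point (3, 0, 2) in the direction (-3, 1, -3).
3*sqrt(19)/19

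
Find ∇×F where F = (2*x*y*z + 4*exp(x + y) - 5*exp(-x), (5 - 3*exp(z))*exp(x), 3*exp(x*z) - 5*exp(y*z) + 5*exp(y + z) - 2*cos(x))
(-5*z*exp(y*z) + 3*exp(x + z) + 5*exp(y + z), 2*x*y - 3*z*exp(x*z) - 2*sin(x), -2*x*z - (3*exp(z) - 5)*exp(x) - 4*exp(x + y))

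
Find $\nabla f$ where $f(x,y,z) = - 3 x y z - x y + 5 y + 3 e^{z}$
(y*(-3*z - 1), -3*x*z - x + 5, -3*x*y + 3*exp(z))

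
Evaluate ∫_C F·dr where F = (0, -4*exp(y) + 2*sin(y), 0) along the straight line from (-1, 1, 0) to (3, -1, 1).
8*sinh(1)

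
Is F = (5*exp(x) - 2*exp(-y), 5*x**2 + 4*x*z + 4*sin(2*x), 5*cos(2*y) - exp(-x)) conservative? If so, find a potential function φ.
No, ∇×F = (-4*x - 10*sin(2*y), -exp(-x), 10*x + 4*z + 8*cos(2*x) - 2*exp(-y)) ≠ 0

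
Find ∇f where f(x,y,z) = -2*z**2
(0, 0, -4*z)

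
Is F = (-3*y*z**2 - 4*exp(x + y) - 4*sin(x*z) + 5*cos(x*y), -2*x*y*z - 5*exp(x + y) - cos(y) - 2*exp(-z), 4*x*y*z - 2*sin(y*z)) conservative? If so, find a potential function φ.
No, ∇×F = (2*x*y + 4*x*z - 2*z*cos(y*z) - 2*exp(-z), -4*x*cos(x*z) - 10*y*z, 5*x*sin(x*y) - 2*y*z + 3*z**2 - exp(x + y)) ≠ 0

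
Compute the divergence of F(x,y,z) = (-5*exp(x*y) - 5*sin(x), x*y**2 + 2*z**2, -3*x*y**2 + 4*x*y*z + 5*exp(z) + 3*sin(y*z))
6*x*y - 5*y*exp(x*y) + 3*y*cos(y*z) + 5*exp(z) - 5*cos(x)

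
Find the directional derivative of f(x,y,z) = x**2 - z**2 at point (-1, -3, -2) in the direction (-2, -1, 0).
4*sqrt(5)/5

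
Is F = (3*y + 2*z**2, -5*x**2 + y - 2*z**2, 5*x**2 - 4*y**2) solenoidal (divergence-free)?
No, ∇·F = 1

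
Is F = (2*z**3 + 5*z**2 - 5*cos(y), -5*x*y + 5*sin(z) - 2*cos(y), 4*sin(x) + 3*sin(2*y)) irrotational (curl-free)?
No, ∇×F = (6*cos(2*y) - 5*cos(z), 6*z**2 + 10*z - 4*cos(x), -5*y - 5*sin(y))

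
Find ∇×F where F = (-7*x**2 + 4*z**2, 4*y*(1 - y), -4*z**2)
(0, 8*z, 0)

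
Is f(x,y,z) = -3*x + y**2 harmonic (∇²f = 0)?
No, ∇²f = 2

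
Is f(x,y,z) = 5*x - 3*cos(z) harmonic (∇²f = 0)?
No, ∇²f = 3*cos(z)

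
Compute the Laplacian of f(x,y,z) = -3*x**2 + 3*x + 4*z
-6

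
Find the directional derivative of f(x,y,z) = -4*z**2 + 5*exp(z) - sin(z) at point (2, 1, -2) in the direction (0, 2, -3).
3*sqrt(13)*(-(16 - cos(2))*exp(2) - 5)*exp(-2)/13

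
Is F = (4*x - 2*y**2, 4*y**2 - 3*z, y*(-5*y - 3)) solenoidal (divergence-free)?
No, ∇·F = 8*y + 4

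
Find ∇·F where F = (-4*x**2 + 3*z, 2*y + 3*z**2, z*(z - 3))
-8*x + 2*z - 1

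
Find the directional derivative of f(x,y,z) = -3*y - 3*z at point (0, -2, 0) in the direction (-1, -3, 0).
9*sqrt(10)/10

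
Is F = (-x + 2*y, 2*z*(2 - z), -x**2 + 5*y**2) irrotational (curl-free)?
No, ∇×F = (10*y + 4*z - 4, 2*x, -2)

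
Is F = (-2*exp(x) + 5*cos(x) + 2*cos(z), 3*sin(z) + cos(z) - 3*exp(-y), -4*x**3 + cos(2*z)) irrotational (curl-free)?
No, ∇×F = (sin(z) - 3*cos(z), 12*x**2 - 2*sin(z), 0)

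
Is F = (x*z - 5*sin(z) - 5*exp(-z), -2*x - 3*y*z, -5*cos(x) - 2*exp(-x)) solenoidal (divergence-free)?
No, ∇·F = -2*z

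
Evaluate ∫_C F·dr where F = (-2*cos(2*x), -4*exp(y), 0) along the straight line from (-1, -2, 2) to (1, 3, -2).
-4*exp(3) - 2*sin(2) + 4*exp(-2)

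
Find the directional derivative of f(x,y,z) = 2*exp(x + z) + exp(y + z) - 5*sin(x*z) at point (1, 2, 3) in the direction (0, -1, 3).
sqrt(10)*(-15*cos(3) + 2*exp(5) + 6*exp(4))/10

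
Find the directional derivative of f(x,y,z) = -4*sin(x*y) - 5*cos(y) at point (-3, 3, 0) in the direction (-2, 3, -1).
15*sqrt(14)*(4*cos(9) + sin(3))/14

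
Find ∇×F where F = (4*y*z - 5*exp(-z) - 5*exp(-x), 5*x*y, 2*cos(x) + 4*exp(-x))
(0, 4*y + 2*sin(x) + 5*exp(-z) + 4*exp(-x), 5*y - 4*z)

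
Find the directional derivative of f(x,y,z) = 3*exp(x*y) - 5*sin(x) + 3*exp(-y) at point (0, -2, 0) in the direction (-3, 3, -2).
3*sqrt(22)*(11 - 3*exp(2))/22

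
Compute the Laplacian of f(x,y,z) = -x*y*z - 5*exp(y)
-5*exp(y)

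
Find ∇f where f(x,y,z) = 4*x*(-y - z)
(-4*y - 4*z, -4*x, -4*x)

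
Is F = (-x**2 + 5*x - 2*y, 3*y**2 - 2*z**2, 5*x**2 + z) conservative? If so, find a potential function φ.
No, ∇×F = (4*z, -10*x, 2) ≠ 0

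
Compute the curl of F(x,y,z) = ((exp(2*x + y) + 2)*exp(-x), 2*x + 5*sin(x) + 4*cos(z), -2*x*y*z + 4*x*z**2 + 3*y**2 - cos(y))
(-2*x*z + 6*y + sin(y) + 4*sin(z), 2*z*(y - 2*z), -exp(x + y) + 5*cos(x) + 2)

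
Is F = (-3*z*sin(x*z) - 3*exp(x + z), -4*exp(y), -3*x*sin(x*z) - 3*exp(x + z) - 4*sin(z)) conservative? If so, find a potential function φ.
Yes, F is conservative. φ = -4*exp(y) - 3*exp(x + z) + 4*cos(z) + 3*cos(x*z)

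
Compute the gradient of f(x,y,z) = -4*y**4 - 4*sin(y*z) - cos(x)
(sin(x), -16*y**3 - 4*z*cos(y*z), -4*y*cos(y*z))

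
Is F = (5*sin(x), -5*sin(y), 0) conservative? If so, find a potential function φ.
Yes, F is conservative. φ = -5*cos(x) + 5*cos(y)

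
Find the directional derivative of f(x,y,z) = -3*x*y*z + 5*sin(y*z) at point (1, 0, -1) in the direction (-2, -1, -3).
sqrt(14)/7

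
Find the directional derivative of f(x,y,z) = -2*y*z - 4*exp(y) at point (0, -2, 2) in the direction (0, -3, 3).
sqrt(2)*(2 + 4*exp(2))*exp(-2)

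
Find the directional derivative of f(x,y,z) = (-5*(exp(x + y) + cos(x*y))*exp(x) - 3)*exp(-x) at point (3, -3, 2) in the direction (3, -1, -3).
sqrt(19)*(-10*exp(3) + 9 + 60*exp(3)*sin(9))*exp(-3)/19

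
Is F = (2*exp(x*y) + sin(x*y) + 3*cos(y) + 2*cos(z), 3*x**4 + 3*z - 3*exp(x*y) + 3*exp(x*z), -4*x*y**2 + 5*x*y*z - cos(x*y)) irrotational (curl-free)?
No, ∇×F = (-8*x*y + 5*x*z - 3*x*exp(x*z) + x*sin(x*y) - 3, 4*y**2 - 5*y*z - y*sin(x*y) - 2*sin(z), 12*x**3 - 2*x*exp(x*y) - x*cos(x*y) - 3*y*exp(x*y) + 3*z*exp(x*z) + 3*sin(y))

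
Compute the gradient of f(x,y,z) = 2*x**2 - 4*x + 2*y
(4*x - 4, 2, 0)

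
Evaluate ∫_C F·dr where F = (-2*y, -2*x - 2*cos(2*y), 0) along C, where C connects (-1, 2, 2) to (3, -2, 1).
2*sin(4) + 8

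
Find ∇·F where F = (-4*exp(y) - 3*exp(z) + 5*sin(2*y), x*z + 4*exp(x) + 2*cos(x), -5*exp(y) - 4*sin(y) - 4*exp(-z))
4*exp(-z)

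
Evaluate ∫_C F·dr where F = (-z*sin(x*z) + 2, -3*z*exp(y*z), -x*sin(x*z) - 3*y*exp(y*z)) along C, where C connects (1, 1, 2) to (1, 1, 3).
-3*exp(3) + cos(3) - cos(2) + 3*exp(2)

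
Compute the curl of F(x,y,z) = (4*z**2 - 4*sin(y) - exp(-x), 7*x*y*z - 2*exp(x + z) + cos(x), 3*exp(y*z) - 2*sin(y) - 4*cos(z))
(-7*x*y + 3*z*exp(y*z) + 2*exp(x + z) - 2*cos(y), 8*z, 7*y*z - 2*exp(x + z) - sin(x) + 4*cos(y))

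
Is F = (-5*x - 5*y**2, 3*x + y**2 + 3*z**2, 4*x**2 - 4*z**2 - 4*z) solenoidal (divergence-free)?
No, ∇·F = 2*y - 8*z - 9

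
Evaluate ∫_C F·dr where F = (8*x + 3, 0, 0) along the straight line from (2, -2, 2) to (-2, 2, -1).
-12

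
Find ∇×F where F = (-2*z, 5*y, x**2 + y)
(1, -2*x - 2, 0)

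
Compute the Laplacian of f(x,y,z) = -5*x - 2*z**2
-4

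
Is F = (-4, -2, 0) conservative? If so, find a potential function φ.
Yes, F is conservative. φ = -4*x - 2*y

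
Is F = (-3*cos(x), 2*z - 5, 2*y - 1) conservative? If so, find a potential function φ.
Yes, F is conservative. φ = 2*y*z - 5*y - z - 3*sin(x)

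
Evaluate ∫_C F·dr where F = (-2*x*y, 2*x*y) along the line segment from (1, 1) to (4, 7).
69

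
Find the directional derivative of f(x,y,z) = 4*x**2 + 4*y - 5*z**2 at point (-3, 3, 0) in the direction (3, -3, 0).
-14*sqrt(2)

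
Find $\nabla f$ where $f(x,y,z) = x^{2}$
(2*x, 0, 0)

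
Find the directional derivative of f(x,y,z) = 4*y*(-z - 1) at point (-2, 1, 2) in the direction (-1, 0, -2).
8*sqrt(5)/5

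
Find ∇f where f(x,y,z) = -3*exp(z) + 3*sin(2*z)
(0, 0, -3*exp(z) + 6*cos(2*z))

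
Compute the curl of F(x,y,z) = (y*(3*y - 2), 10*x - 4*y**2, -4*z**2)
(0, 0, 12 - 6*y)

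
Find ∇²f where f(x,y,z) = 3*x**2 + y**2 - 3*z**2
2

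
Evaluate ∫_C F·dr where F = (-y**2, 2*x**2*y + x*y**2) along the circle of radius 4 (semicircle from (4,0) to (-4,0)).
256/3 + 32*pi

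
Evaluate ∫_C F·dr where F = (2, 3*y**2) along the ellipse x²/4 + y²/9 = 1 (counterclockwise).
0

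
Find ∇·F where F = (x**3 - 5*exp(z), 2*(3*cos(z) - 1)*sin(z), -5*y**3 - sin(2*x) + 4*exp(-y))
3*x**2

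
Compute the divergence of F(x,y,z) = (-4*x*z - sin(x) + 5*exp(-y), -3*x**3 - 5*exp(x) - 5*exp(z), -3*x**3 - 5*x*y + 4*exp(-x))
-4*z - cos(x)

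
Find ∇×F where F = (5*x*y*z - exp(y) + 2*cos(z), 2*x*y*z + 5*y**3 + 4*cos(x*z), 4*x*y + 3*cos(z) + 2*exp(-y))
(2*(x*(-y + 2*sin(x*z) + 2)*exp(y) - 1)*exp(-y), 5*x*y - 4*y - 2*sin(z), -5*x*z + 2*y*z - 4*z*sin(x*z) + exp(y))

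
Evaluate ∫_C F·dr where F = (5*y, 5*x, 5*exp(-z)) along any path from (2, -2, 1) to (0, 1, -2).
-5*exp(2) + 5*exp(-1) + 20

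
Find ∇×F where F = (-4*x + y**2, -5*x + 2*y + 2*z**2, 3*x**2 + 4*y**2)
(8*y - 4*z, -6*x, -2*y - 5)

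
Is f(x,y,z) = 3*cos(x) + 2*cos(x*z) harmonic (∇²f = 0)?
No, ∇²f = -2*x**2*cos(x*z) - 2*z**2*cos(x*z) - 3*cos(x)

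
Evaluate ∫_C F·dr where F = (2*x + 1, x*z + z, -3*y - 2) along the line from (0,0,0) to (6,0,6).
30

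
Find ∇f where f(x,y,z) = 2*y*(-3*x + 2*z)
(-6*y, -6*x + 4*z, 4*y)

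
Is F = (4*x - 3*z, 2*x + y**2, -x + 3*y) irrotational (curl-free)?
No, ∇×F = (3, -2, 2)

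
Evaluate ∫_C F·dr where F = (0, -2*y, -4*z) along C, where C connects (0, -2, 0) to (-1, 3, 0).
-5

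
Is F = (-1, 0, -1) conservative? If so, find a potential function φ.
Yes, F is conservative. φ = -x - z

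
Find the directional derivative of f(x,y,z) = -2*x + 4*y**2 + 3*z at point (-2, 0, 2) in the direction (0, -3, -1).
-3*sqrt(10)/10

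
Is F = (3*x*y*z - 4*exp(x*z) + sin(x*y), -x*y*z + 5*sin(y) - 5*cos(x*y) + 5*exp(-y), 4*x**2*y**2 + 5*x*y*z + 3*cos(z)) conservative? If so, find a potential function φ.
No, ∇×F = (x*(8*x*y + y + 5*z), -8*x*y**2 + 3*x*y - 4*x*exp(x*z) - 5*y*z, -3*x*z - x*cos(x*y) - y*z + 5*y*sin(x*y)) ≠ 0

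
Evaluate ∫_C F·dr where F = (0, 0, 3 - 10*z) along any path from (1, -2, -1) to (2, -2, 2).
-6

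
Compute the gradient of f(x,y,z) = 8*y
(0, 8, 0)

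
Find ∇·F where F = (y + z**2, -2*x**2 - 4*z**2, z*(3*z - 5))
6*z - 5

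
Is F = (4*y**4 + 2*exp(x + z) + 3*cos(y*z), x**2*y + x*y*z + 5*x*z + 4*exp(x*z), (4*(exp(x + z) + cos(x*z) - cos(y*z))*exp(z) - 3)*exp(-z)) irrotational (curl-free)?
No, ∇×F = (-x*y - 4*x*exp(x*z) - 5*x + 4*z*sin(y*z), -3*y*sin(y*z) + 4*z*sin(x*z) - 2*exp(x + z), 2*x*y - 16*y**3 + y*z + 4*z*exp(x*z) + 3*z*sin(y*z) + 5*z)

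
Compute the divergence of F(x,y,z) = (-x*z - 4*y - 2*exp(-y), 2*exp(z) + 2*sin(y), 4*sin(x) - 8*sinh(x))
-z + 2*cos(y)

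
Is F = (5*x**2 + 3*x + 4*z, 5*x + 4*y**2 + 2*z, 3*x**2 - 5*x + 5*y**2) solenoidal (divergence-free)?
No, ∇·F = 10*x + 8*y + 3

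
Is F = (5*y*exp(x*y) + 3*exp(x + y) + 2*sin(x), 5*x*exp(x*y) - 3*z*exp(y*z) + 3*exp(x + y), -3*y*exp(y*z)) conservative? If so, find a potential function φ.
Yes, F is conservative. φ = 5*exp(x*y) - 3*exp(y*z) + 3*exp(x + y) - 2*cos(x)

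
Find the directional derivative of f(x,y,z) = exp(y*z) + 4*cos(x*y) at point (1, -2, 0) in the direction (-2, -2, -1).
2/3 + 8*sin(2)/3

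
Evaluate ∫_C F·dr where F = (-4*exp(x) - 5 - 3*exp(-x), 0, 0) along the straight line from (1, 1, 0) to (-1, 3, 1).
10 + 14*sinh(1)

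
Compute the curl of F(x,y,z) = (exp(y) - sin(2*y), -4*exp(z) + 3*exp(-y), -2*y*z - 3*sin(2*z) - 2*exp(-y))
(-2*z + 4*exp(z) + 2*exp(-y), 0, -exp(y) + 2*cos(2*y))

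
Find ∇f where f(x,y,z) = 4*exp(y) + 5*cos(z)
(0, 4*exp(y), -5*sin(z))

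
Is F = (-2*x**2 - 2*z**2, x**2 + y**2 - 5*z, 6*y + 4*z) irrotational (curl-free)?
No, ∇×F = (11, -4*z, 2*x)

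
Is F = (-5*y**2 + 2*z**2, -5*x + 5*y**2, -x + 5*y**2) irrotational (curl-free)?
No, ∇×F = (10*y, 4*z + 1, 10*y - 5)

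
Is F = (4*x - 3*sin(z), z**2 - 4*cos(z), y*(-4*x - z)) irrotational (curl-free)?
No, ∇×F = (-4*x - 3*z - 4*sin(z), 4*y - 3*cos(z), 0)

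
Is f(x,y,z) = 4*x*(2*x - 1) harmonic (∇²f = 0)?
No, ∇²f = 16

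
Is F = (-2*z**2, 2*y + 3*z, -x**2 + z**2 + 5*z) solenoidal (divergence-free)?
No, ∇·F = 2*z + 7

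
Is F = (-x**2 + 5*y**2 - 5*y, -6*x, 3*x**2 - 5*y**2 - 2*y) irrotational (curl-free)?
No, ∇×F = (-10*y - 2, -6*x, -10*y - 1)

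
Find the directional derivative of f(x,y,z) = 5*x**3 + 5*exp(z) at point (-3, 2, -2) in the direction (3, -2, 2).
5*sqrt(17)*(2 + 81*exp(2))*exp(-2)/17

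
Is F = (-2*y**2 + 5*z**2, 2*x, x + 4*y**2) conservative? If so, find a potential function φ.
No, ∇×F = (8*y, 10*z - 1, 4*y + 2) ≠ 0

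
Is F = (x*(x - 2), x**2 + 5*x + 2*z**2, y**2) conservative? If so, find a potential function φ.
No, ∇×F = (2*y - 4*z, 0, 2*x + 5) ≠ 0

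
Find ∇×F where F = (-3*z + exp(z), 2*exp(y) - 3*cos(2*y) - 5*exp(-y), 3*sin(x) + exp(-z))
(0, exp(z) - 3*cos(x) - 3, 0)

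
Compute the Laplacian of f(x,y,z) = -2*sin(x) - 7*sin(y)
2*sin(x) + 7*sin(y)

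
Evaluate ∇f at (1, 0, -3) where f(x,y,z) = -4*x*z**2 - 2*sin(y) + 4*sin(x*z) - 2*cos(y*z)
(-36 - 12*cos(3), -2, 4*cos(3) + 24)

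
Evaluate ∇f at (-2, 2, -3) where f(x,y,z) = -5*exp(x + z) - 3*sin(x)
(-5*exp(-5) - 3*cos(2), 0, -5*exp(-5))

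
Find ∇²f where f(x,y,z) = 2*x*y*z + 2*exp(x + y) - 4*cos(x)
4*exp(x + y) + 4*cos(x)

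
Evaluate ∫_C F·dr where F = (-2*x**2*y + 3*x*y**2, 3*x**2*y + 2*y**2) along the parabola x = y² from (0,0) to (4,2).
592/21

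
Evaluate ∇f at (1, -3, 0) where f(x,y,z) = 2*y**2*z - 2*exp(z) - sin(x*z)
(0, 0, 15)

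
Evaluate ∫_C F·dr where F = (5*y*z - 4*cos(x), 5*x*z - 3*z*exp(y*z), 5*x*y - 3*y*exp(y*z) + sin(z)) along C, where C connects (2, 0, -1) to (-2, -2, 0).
-1 + cos(1) + 8*sin(2)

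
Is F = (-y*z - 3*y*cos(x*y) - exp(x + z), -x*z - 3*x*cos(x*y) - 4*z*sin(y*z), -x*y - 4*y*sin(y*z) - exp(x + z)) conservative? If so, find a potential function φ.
Yes, F is conservative. φ = -x*y*z - exp(x + z) - 3*sin(x*y) + 4*cos(y*z)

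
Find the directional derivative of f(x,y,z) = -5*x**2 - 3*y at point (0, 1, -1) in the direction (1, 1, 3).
-3*sqrt(11)/11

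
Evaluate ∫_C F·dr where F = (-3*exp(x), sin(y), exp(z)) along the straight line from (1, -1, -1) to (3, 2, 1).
-3*exp(3) - exp(-1) - cos(2) + cos(1) + 4*E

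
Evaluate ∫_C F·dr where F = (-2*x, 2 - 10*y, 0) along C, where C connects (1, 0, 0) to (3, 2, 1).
-24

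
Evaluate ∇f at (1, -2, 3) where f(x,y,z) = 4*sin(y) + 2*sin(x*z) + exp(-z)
(6*cos(3), 4*cos(2), 2*cos(3) - exp(-3))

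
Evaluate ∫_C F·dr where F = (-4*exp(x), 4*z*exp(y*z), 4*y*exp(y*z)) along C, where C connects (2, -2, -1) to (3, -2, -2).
-4*(1 - E)*exp(3)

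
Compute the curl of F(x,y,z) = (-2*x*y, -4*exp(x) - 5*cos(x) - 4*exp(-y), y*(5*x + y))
(5*x + 2*y, -5*y, 2*x - 4*exp(x) + 5*sin(x))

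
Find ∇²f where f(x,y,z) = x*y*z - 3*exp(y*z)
3*(-y**2 - z**2)*exp(y*z)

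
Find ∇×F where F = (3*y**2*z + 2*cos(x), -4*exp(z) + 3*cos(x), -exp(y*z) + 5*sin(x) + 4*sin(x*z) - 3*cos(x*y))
(3*x*sin(x*y) - z*exp(y*z) + 4*exp(z), 3*y**2 - 3*y*sin(x*y) - 4*z*cos(x*z) - 5*cos(x), -6*y*z - 3*sin(x))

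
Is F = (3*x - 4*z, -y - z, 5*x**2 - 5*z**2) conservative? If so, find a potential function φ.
No, ∇×F = (1, -10*x - 4, 0) ≠ 0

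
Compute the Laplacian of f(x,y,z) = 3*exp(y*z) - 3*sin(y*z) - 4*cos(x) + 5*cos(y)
3*y**2*(exp(y*z) + sin(y*z)) + 3*z**2*exp(y*z) + 3*z**2*sin(y*z) + 4*cos(x) - 5*cos(y)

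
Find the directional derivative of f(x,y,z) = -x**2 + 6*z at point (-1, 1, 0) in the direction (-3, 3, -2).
-9*sqrt(22)/11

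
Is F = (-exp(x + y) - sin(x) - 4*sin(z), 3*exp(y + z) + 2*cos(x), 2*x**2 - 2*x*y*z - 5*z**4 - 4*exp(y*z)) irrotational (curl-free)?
No, ∇×F = (-2*x*z - 4*z*exp(y*z) - 3*exp(y + z), -4*x + 2*y*z - 4*cos(z), exp(x + y) - 2*sin(x))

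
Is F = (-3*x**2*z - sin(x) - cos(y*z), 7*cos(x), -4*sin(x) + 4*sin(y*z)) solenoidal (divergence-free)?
No, ∇·F = -6*x*z + 4*y*cos(y*z) - cos(x)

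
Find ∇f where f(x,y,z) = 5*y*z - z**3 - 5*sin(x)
(-5*cos(x), 5*z, 5*y - 3*z**2)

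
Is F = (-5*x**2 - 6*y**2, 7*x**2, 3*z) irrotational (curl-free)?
No, ∇×F = (0, 0, 14*x + 12*y)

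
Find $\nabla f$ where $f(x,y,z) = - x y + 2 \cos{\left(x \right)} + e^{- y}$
(-y - 2*sin(x), -x - exp(-y), 0)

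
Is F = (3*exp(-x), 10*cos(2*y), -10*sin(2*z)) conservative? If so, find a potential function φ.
Yes, F is conservative. φ = 5*sin(2*y) + 5*cos(2*z) - 3*exp(-x)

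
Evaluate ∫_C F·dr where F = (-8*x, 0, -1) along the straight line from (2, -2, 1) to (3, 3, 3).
-22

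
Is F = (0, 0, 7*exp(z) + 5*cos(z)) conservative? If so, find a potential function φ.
Yes, F is conservative. φ = 7*exp(z) + 5*sin(z)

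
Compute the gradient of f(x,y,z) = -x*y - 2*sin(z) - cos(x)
(-y + sin(x), -x, -2*cos(z))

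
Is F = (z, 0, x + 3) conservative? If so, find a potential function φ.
Yes, F is conservative. φ = z*(x + 3)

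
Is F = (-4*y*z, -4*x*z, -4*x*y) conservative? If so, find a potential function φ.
Yes, F is conservative. φ = -4*x*y*z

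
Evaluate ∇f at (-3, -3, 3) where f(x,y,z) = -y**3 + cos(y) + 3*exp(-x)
(-3*exp(3), -27 + sin(3), 0)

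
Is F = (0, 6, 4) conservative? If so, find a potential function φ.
Yes, F is conservative. φ = 6*y + 4*z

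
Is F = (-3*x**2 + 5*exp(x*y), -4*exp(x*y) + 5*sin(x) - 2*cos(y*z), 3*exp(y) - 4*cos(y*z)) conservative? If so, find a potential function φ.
No, ∇×F = (-2*y*sin(y*z) + 4*z*sin(y*z) + 3*exp(y), 0, -5*x*exp(x*y) - 4*y*exp(x*y) + 5*cos(x)) ≠ 0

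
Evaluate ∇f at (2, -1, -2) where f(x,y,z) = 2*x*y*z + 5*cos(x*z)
(4 - 10*sin(4), -8, 10*sin(4) - 4)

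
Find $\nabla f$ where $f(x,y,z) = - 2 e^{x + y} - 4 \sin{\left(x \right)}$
(-2*exp(x + y) - 4*cos(x), -2*exp(x + y), 0)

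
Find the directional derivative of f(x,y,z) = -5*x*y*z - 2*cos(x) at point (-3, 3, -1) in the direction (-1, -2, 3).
sqrt(14)*(sin(3) + 75)/7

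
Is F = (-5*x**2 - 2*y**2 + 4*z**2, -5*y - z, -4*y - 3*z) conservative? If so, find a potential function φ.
No, ∇×F = (-3, 8*z, 4*y) ≠ 0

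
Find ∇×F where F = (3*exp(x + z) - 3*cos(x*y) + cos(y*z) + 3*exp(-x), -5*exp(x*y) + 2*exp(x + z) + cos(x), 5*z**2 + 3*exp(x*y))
(3*x*exp(x*y) - 2*exp(x + z), -3*y*exp(x*y) - y*sin(y*z) + 3*exp(x + z), -3*x*sin(x*y) - 5*y*exp(x*y) + z*sin(y*z) + 2*exp(x + z) - sin(x))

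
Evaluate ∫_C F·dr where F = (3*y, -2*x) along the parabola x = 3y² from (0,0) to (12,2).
32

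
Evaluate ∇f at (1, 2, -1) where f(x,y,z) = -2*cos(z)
(0, 0, -2*sin(1))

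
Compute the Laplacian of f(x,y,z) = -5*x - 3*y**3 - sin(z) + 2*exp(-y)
-18*y + sin(z) + 2*exp(-y)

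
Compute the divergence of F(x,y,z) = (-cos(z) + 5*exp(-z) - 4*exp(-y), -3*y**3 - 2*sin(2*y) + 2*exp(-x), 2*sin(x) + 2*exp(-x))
-9*y**2 - 4*cos(2*y)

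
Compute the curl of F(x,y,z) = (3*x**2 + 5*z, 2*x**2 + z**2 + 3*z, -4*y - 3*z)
(-2*z - 7, 5, 4*x)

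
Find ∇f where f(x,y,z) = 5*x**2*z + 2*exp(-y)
(10*x*z, -2*exp(-y), 5*x**2)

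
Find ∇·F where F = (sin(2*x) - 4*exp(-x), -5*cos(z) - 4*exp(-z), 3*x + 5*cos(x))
2*cos(2*x) + 4*exp(-x)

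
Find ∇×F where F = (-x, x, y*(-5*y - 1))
(-10*y - 1, 0, 1)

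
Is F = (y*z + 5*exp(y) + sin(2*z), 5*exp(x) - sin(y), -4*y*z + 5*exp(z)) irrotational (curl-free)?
No, ∇×F = (-4*z, y + 2*cos(2*z), -z + 5*exp(x) - 5*exp(y))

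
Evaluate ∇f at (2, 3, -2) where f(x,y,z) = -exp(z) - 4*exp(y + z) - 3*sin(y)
(0, -4*E - 3*cos(3), (-4*exp(3) - 1)*exp(-2))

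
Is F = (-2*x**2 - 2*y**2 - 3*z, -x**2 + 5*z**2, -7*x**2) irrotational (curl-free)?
No, ∇×F = (-10*z, 14*x - 3, -2*x + 4*y)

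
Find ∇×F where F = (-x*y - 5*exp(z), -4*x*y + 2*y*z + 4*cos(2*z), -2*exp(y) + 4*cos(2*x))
(-2*y - 2*exp(y) + 8*sin(2*z), -5*exp(z) + 8*sin(2*x), x - 4*y)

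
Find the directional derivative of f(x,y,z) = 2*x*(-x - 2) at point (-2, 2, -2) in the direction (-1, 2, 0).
-4*sqrt(5)/5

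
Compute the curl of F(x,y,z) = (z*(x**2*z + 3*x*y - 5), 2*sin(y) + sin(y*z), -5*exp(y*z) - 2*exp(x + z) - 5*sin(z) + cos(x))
(-y*cos(y*z) - 5*z*exp(y*z), 2*x**2*z + 3*x*y + 2*exp(x + z) + sin(x) - 5, -3*x*z)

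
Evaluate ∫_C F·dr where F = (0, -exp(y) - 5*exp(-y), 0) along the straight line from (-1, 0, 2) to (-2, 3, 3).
-exp(3) - 4 + 5*exp(-3)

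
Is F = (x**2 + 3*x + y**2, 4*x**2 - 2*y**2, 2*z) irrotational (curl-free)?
No, ∇×F = (0, 0, 8*x - 2*y)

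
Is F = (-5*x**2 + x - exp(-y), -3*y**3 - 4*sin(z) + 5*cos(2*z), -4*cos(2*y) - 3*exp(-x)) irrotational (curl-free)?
No, ∇×F = (8*sin(2*y) + 10*sin(2*z) + 4*cos(z), -3*exp(-x), -exp(-y))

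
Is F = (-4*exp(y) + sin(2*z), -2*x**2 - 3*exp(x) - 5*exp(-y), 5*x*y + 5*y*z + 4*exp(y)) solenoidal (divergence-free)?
No, ∇·F = 5*y + 5*exp(-y)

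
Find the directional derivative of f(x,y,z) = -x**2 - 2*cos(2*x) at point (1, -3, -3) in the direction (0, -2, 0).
0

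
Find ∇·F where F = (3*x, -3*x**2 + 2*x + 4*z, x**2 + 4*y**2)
3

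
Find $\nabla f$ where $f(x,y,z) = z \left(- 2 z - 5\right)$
(0, 0, -4*z - 5)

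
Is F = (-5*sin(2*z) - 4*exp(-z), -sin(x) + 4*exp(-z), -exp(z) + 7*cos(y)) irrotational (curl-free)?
No, ∇×F = (-7*sin(y) + 4*exp(-z), -10*cos(2*z) + 4*exp(-z), -cos(x))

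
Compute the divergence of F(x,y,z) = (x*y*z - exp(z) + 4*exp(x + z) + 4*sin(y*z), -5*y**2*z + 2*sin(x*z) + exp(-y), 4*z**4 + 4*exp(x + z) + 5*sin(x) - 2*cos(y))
-9*y*z + 16*z**3 + 8*exp(x + z) - exp(-y)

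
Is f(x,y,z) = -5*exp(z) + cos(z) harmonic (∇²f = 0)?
No, ∇²f = -5*exp(z) - cos(z)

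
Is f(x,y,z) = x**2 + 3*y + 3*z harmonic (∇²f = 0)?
No, ∇²f = 2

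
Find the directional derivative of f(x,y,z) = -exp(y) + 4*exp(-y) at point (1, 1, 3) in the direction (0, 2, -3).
2*sqrt(13)*(-exp(2) - 4)*exp(-1)/13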